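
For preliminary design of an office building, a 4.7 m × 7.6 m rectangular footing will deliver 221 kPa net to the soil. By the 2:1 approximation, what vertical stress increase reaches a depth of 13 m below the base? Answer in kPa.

Δσ_z ≈ 21.6 kPa

By the 2:1 method the load spreads at 1 horizontal : 2 vertical, so at depth z the loaded area has grown by z in each plan dimension:
Δσ = qBL/((B+z)(L+z)) = 221×4.7×7.6/((4.7+13)(7.6+13)) = 21.65 kPa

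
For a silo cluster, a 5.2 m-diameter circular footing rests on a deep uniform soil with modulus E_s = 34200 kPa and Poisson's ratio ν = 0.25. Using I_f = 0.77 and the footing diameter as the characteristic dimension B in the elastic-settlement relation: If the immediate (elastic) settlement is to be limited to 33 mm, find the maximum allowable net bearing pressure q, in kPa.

S_e = q·B·(1−ν²)/E_s · I_f  ⇒  q = S_e·E_s / (B·(1−ν²)·I_f).
q = 0.033 × 34200 / (5.2 × 0.9375 × 0.77) = 300.7 kPa

q ≈ 301 kPa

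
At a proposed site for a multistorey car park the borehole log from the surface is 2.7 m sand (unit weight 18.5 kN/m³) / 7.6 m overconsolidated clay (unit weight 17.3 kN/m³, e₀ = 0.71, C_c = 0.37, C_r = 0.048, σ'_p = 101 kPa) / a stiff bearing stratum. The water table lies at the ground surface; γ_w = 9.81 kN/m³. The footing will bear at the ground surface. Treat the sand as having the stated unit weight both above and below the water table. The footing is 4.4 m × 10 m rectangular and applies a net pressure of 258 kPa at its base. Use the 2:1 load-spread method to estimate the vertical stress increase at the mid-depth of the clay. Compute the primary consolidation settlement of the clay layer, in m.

S_c ≈ 0.155 m

Mid-depth of clay below the ground surface: z = 2.7 + 7.6/2 = 6.5 m.
Total vertical stress at mid-clay: σ_v = 18.5×2.7 + 17.3×3.8 = 115.69 kPa.
Pore pressure: u = 9.81×(6.5 − 0) = 63.765 kPa.
Initial effective stress: σ'_0 = σ_v − u = 115.69 − 63.765 = 51.925 kPa.
Stress increase at mid-clay by the 2:1 spreading method:
Δσ = qBL/((B+z)(L+z)) = 258×4.4×10/((4.4+6.5)(10+6.5)) = 63.119 kPa
Final effective stress: σ'_f = 51.925 + 63.119 = 115.04 kPa.
σ'_f = 115.04 > σ'_p = 101 kPa, so the stress path crosses the preconsolidation pressure — recompression up to σ'_p, then virgin compression beyond:
S_c = H/(1+e₀)·[C_r·log₁₀(σ'_p/σ'_0) + C_c·log₁₀(σ'_f/σ'_p)]
    = 7.6/1.71 × [0.048×log₁₀(101/51.925) + 0.37×log₁₀(115.04/101)]
    = 4.4444 × [0.013869 + 0.020915] = 0.1546 m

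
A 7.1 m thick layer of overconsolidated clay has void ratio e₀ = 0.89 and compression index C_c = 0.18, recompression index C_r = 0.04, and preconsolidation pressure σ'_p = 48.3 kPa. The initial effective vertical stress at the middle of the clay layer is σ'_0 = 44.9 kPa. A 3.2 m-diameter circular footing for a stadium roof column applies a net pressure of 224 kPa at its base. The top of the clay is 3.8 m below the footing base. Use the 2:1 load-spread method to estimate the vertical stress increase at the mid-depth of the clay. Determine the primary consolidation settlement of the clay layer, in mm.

S_c ≈ 94.3 mm

Mid-depth of clay below the footing base: z = 3.8 + 7.1/2 = 7.35 m.
Stress increase at mid-clay by the 2:1 spreading method:
Δσ ≈ qD²/(D+z)² = 224×3.2²/(3.2+7.35)² = 20.608 kPa
Final effective stress: σ'_f = 44.9 + 20.608 = 65.508 kPa.
σ'_f = 65.508 > σ'_p = 48.3 kPa, so the stress path crosses the preconsolidation pressure — recompression up to σ'_p, then virgin compression beyond:
S_c = H/(1+e₀)·[C_r·log₁₀(σ'_p/σ'_0) + C_c·log₁₀(σ'_f/σ'_p)]
    = 7.1/1.89 × [0.04×log₁₀(48.3/44.9) + 0.18×log₁₀(65.508/48.3)]
    = 3.7566 × [0.001268 + 0.023822] = 0.09425 m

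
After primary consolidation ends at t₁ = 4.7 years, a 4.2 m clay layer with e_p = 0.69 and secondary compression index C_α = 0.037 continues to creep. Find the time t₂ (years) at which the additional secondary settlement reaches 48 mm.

t₂ ≈ 15.6 years

S_s = C_α·H/(1+e_p)·log₁₀(t₂/t₁) ⇒ log₁₀(t₂/t₁) = S_s·(1+e_p)/(C_α·H).
log₁₀(t₂/t₁) = 0.048 × (1+0.69) / (0.037×4.2) = 0.522
t₂ = t₁ × 10^0.522 = 4.7 × 3.327 = 15.64 years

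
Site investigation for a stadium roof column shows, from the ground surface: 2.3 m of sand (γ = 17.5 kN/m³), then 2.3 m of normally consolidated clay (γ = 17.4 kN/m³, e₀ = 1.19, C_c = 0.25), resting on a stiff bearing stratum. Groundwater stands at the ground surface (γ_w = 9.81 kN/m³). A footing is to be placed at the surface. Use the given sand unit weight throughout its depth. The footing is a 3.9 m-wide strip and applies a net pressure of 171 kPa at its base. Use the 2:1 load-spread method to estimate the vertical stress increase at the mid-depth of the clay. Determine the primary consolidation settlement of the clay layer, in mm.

S_c ≈ 170 mm

Mid-depth of clay below the ground surface: z = 2.3 + 2.3/2 = 3.45 m.
Total vertical stress at mid-clay: σ_v = 17.5×2.3 + 17.4×1.15 = 60.26 kPa.
Pore pressure: u = 9.81×(3.45 − 0) = 33.845 kPa.
Initial effective stress: σ'_0 = σ_v − u = 60.26 − 33.845 = 26.415 kPa.
Stress increase at mid-clay by the 2:1 spreading method:
Δσ = qB/(B+z) = 171×3.9/(3.9+3.45) = 90.735 kPa
Final effective stress: σ'_f = σ'_0 + Δσ = 26.415 + 90.735 = 117.15 kPa.
Normally consolidated clay, so the full stress increment lies on the virgin compression line:
S_c = C_c·H/(1+e₀)·log₁₀(σ'_f/σ'_0) = 0.25×2.3/(1+1.19)×log₁₀(117.15/26.415)
    = 0.26256 × 0.64689 = 0.1698 m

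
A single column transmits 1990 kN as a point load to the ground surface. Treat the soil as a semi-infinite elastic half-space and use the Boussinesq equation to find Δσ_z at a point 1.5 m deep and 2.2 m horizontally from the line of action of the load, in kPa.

Boussinesq vertical stress below a point load on an elastic half-space:
Δσ_z = 3P/(2πz²) · [1 + (r/z)²]^(−5/2)
r/z = 2.2/1.5 = 1.4667; [1+(r/z)²]^(−5/2) = 0.056734.
Δσ_z = 3×1990/(2π×1.5²) × 0.056734 = 422.29 × 0.056734 = 23.96 kPa

Δσ_z ≈ 24 kPa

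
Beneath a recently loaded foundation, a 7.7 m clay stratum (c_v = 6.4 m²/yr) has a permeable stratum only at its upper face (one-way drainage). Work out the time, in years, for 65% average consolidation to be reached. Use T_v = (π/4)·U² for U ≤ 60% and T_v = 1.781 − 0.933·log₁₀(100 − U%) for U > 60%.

Drainage path length: H_d = H = 7.7 m (single drainage).
U > 60%: T_v = 1.781 − 0.933·log₁₀(100 − 65) = 0.34038.
t = T_v·H_d²/c_v = 0.34038×7.7²/6.4 = 3.153 years.

t ≈ 3.15 years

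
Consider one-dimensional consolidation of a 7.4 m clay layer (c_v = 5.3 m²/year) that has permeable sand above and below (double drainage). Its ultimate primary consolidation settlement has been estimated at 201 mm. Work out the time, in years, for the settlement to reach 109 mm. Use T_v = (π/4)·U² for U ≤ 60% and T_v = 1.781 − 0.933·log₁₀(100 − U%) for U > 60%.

t ≈ 0.597 years

Drainage path length: H_d = H/2 = 3.7 m (double drainage).
U = S(t)/S_ult = 109/201 = 0.5423.
U ≤ 60%: T_v = (π/4)·U² = (π/4)×0.54229² = 0.23097.
t = T_v·H_d²/c_v = 0.23097×3.7²/5.3 = 0.5966 years.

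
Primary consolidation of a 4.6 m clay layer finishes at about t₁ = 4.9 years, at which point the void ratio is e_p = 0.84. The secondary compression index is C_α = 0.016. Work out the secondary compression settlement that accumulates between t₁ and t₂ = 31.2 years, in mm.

S_s ≈ 32.2 mm

Secondary compression: S_s = C_α·H/(1+e_p)·log₁₀(t₂/t₁)
S_s = 0.016×4.6/(1+0.84)×log₁₀(31.2/4.9)
    = 0.04 × 0.804 = 0.03216 m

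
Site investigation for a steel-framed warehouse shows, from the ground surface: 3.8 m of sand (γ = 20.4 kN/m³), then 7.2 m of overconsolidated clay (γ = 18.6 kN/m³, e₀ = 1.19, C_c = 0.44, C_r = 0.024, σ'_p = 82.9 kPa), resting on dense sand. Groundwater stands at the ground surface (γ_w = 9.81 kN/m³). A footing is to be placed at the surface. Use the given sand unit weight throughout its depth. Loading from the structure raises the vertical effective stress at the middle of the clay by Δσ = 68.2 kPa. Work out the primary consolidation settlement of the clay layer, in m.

Mid-depth of clay below the ground surface: z = 3.8 + 7.2/2 = 7.4 m.
Total vertical stress at mid-clay: σ_v = 20.4×3.8 + 18.6×3.6 = 144.48 kPa.
Pore pressure: u = 9.81×(7.4 − 0) = 72.594 kPa.
Initial effective stress: σ'_0 = σ_v − u = 144.48 − 72.594 = 71.886 kPa.
Final effective stress: σ'_f = 71.886 + 68.2 = 140.09 kPa.
σ'_f = 140.09 > σ'_p = 82.9 kPa, so the stress path crosses the preconsolidation pressure — recompression up to σ'_p, then virgin compression beyond:
S_c = H/(1+e₀)·[C_r·log₁₀(σ'_p/σ'_0) + C_c·log₁₀(σ'_f/σ'_p)]
    = 7.2/2.19 × [0.024×log₁₀(82.9/71.886) + 0.44×log₁₀(140.09/82.9)]
    = 3.2877 × [0.0014858 + 0.10026] = 0.3345 m

S_c ≈ 0.335 m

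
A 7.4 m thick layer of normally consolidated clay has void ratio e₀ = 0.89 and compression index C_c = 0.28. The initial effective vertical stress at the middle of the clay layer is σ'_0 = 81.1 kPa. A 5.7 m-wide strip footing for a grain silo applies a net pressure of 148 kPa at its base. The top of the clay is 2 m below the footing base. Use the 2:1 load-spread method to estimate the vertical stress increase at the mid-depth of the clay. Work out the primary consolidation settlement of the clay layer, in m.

Mid-depth of clay below the footing base: z = 2 + 7.4/2 = 5.7 m.
Stress increase at mid-clay by the 2:1 spreading method:
Δσ = qB/(B+z) = 148×5.7/(5.7+5.7) = 74 kPa
Final effective stress: σ'_f = σ'_0 + Δσ = 81.1 + 74 = 155.1 kPa.
Normally consolidated clay, so the full stress increment lies on the virgin compression line:
S_c = C_c·H/(1+e₀)·log₁₀(σ'_f/σ'_0) = 0.28×7.4/(1+0.89)×log₁₀(155.1/81.1)
    = 1.0963 × 0.28159 = 0.3087 m

S_c ≈ 0.309 m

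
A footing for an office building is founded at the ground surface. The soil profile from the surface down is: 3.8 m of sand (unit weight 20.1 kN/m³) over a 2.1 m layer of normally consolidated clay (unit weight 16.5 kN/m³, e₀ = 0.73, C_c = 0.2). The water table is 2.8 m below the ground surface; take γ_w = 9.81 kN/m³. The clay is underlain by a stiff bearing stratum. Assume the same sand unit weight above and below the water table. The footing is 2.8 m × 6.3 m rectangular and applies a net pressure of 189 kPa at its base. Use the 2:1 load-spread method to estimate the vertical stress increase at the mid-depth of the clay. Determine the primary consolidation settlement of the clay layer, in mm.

Mid-depth of clay below the ground surface: z = 3.8 + 2.1/2 = 4.85 m.
Total vertical stress at mid-clay: σ_v = 20.1×3.8 + 16.5×1.05 = 93.705 kPa.
Pore pressure: u = 9.81×(4.85 − 2.8) = 20.11 kPa.
Initial effective stress: σ'_0 = σ_v − u = 93.705 − 20.11 = 73.595 kPa.
Stress increase at mid-clay by the 2:1 spreading method:
Δσ = qBL/((B+z)(L+z)) = 189×2.8×6.3/((2.8+4.85)(6.3+4.85)) = 39.086 kPa
Final effective stress: σ'_f = σ'_0 + Δσ = 73.595 + 39.086 = 112.68 kPa.
Normally consolidated clay, so the full stress increment lies on the virgin compression line:
S_c = C_c·H/(1+e₀)·log₁₀(σ'_f/σ'_0) = 0.2×2.1/(1+0.73)×log₁₀(112.68/73.595)
    = 0.24277 × 0.185 = 0.04491 m

S_c ≈ 44.9 mm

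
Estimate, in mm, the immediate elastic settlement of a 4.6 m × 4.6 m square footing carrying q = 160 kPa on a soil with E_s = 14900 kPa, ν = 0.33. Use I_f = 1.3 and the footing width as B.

Immediate (elastic) settlement: S_e = q·B·(1−ν²)/E_s · I_f.
S_e = 160 × 4.6 × (1 − 0.33²) / 14900 × 1.3
    = 160 × 4.6 × 0.8911 / 14900 × 1.3
    = 0.05722 m = 57.22 mm

S_e ≈ 57.2 mm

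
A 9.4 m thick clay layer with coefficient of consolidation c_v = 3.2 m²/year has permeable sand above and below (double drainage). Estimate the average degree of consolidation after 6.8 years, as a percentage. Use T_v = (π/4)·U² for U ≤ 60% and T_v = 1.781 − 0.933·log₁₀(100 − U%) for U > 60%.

U ≈ 92.9 %

Drainage path length: H_d = H/2 = 4.7 m (double drainage).
T_v = c_v·t/H_d² = 3.2×6.8/4.7² = 0.98506.
T_v = 0.98506 corresponds to the U > 60% branch:
U = 1 − 10^((1.781 − T_v)/0.933)/100 = 0.9287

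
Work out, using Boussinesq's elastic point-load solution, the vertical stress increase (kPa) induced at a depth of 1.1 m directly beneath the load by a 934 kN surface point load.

Δσ_z ≈ 369 kPa

Boussinesq vertical stress below a point load on an elastic half-space:
Δσ_z = 3P/(2πz²) · [1 + (r/z)²]^(−5/2)
r/z = 0/1.1 = 0; [1+(r/z)²]^(−5/2) = 1.
Δσ_z = 3×934/(2π×1.1²) × 1 = 368.56 × 1 = 368.6 kPa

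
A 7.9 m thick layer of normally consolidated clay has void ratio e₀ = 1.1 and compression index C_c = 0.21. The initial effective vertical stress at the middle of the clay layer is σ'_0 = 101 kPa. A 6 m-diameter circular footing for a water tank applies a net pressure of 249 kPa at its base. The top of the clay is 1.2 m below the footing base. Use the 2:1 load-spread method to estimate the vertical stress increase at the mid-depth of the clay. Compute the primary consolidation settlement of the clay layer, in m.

S_c ≈ 0.185 m

Mid-depth of clay below the footing base: z = 1.2 + 7.9/2 = 5.15 m.
Stress increase at mid-clay by the 2:1 spreading method:
Δσ ≈ qD²/(D+z)² = 249×6²/(6+5.15)² = 72.103 kPa
Final effective stress: σ'_f = σ'_0 + Δσ = 101 + 72.103 = 173.1 kPa.
Normally consolidated clay, so the full stress increment lies on the virgin compression line:
S_c = C_c·H/(1+e₀)·log₁₀(σ'_f/σ'_0) = 0.21×7.9/(1+1.1)×log₁₀(173.1/101)
    = 0.79 × 0.23398 = 0.1848 m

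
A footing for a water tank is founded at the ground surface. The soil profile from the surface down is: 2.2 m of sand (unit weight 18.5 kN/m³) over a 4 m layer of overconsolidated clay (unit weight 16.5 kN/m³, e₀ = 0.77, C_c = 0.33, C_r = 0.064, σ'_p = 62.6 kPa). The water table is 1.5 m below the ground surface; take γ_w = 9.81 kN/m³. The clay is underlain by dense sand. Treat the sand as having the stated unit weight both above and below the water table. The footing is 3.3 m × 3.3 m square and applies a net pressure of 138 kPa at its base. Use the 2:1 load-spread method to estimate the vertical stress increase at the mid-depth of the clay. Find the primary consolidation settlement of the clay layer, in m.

Mid-depth of clay below the ground surface: z = 2.2 + 4/2 = 4.2 m.
Total vertical stress at mid-clay: σ_v = 18.5×2.2 + 16.5×2 = 73.7 kPa.
Pore pressure: u = 9.81×(4.2 − 1.5) = 26.487 kPa.
Initial effective stress: σ'_0 = σ_v − u = 73.7 − 26.487 = 47.213 kPa.
Stress increase at mid-clay by the 2:1 spreading method:
Δσ = qBL/((B+z)(L+z)) = 138×3.3×3.3/((3.3+4.2)(3.3+4.2)) = 26.717 kPa
Final effective stress: σ'_f = 47.213 + 26.717 = 73.93 kPa.
σ'_f = 73.93 > σ'_p = 62.6 kPa, so the stress path crosses the preconsolidation pressure — recompression up to σ'_p, then virgin compression beyond:
S_c = H/(1+e₀)·[C_r·log₁₀(σ'_p/σ'_0) + C_c·log₁₀(σ'_f/σ'_p)]
    = 4/1.77 × [0.064×log₁₀(62.6/47.213) + 0.33×log₁₀(73.93/62.6)]
    = 2.2599 × [0.0078408 + 0.023841] = 0.0716 m

S_c ≈ 0.0716 m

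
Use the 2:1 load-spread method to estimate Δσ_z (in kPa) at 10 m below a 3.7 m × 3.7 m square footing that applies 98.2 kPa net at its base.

By the 2:1 method the load spreads at 1 horizontal : 2 vertical, so at depth z the loaded area has grown by z in each plan dimension:
Δσ = qBL/((B+z)(L+z)) = 98.2×3.7×3.7/((3.7+10)(3.7+10)) = 7.1627 kPa

Δσ_z ≈ 7.16 kPa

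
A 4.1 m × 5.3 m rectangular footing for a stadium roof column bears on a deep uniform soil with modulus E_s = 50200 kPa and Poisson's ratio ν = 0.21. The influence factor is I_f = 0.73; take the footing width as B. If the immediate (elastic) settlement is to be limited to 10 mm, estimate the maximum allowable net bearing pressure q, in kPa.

S_e = q·B·(1−ν²)/E_s · I_f  ⇒  q = S_e·E_s / (B·(1−ν²)·I_f).
q = 0.01 × 50200 / (4.1 × 0.9559 × 0.73) = 175.5 kPa

q ≈ 175 kPa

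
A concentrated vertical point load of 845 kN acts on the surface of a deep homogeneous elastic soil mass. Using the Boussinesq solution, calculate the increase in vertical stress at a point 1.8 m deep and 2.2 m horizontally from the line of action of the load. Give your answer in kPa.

Δσ_z ≈ 12.7 kPa

Boussinesq vertical stress below a point load on an elastic half-space:
Δσ_z = 3P/(2πz²) · [1 + (r/z)²]^(−5/2)
r/z = 2.2/1.8 = 1.2222; [1+(r/z)²]^(−5/2) = 0.10182.
Δσ_z = 3×845/(2π×1.8²) × 0.10182 = 124.52 × 0.10182 = 12.68 kPa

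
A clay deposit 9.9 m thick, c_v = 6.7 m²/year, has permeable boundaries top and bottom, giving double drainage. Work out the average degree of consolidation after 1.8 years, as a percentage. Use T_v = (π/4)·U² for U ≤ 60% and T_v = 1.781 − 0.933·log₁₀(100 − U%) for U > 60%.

U ≈ 75.9 %

Drainage path length: H_d = H/2 = 4.95 m (double drainage).
T_v = c_v·t/H_d² = 6.7×1.8/4.95² = 0.49219.
T_v = 0.49219 corresponds to the U > 60% branch:
U = 1 − 10^((1.781 − T_v)/0.933)/100 = 0.7594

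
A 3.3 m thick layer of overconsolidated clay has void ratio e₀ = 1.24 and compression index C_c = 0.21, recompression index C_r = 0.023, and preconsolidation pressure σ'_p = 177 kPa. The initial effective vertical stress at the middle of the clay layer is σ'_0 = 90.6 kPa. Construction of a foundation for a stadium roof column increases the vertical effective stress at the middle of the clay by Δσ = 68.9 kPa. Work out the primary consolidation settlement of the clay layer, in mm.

S_c ≈ 8.32 mm

Final effective stress: σ'_f = 90.6 + 68.9 = 159.5 kPa.
σ'_f = 159.5 ≤ σ'_p = 177 kPa, so the clay remains overconsolidated and only the recompression index applies:
S_c = C_r·H/(1+e₀)·log₁₀(σ'_f/σ'_0) = 0.023×3.3/2.24×log₁₀(159.5/90.6)
    = 0.033884 × 0.24563 = 0.008323 m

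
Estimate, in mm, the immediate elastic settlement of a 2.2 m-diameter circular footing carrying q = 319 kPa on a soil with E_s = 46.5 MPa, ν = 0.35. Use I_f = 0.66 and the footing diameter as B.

Immediate (elastic) settlement: S_e = q·B·(1−ν²)/E_s · I_f.
E_s = 46.5 MPa = 46500 kPa.
S_e = 319 × 2.2 × (1 − 0.35²) / 46500 × 0.66
    = 319 × 2.2 × 0.8775 / 46500 × 0.66
    = 0.008741 m = 8.741 mm

S_e ≈ 8.74 mm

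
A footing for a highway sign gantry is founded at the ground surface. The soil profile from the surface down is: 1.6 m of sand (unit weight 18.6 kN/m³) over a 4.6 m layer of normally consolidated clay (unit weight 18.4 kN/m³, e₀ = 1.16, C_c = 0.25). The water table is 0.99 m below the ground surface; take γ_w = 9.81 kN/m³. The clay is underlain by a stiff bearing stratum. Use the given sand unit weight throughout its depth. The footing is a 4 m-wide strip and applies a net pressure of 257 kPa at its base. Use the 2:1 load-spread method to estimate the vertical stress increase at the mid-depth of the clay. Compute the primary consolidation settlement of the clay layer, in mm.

Mid-depth of clay below the ground surface: z = 1.6 + 4.6/2 = 3.9 m.
Total vertical stress at mid-clay: σ_v = 18.6×1.6 + 18.4×2.3 = 72.08 kPa.
Pore pressure: u = 9.81×(3.9 − 0.99) = 28.547 kPa.
Initial effective stress: σ'_0 = σ_v − u = 72.08 − 28.547 = 43.533 kPa.
Stress increase at mid-clay by the 2:1 spreading method:
Δσ = qB/(B+z) = 257×4/(4+3.9) = 130.13 kPa
Final effective stress: σ'_f = σ'_0 + Δσ = 43.533 + 130.13 = 173.66 kPa.
Normally consolidated clay, so the full stress increment lies on the virgin compression line:
S_c = C_c·H/(1+e₀)·log₁₀(σ'_f/σ'_0) = 0.25×4.6/(1+1.16)×log₁₀(173.66/43.533)
    = 0.53241 × 0.60088 = 0.3199 m

S_c ≈ 320 mm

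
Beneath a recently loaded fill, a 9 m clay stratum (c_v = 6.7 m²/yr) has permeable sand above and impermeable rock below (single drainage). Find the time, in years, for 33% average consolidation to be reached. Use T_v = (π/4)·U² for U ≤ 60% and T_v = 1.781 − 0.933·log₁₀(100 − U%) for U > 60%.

Drainage path length: H_d = H = 9 m (single drainage).
U ≤ 60%: T_v = (π/4)·U² = (π/4)×0.33² = 0.08553.
t = T_v·H_d²/c_v = 0.08553×9²/6.7 = 1.034 years.

t ≈ 1.03 years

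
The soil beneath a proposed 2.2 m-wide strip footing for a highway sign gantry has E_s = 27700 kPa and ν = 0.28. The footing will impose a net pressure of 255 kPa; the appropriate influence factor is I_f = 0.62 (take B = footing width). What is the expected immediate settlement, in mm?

S_e ≈ 11.6 mm

Immediate (elastic) settlement: S_e = q·B·(1−ν²)/E_s · I_f.
S_e = 255 × 2.2 × (1 − 0.28²) / 27700 × 0.62
    = 255 × 2.2 × 0.9216 / 27700 × 0.62
    = 0.01157 m = 11.57 mm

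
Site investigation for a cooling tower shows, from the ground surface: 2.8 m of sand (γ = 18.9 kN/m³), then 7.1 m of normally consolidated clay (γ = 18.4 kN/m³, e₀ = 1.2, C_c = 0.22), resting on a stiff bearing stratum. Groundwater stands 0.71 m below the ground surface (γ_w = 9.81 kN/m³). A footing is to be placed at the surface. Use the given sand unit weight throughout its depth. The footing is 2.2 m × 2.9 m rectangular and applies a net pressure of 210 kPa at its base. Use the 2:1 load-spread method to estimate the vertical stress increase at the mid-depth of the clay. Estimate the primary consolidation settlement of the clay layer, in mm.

Mid-depth of clay below the ground surface: z = 2.8 + 7.1/2 = 6.35 m.
Total vertical stress at mid-clay: σ_v = 18.9×2.8 + 18.4×3.55 = 118.24 kPa.
Pore pressure: u = 9.81×(6.35 − 0.71) = 55.328 kPa.
Initial effective stress: σ'_0 = σ_v − u = 118.24 − 55.328 = 62.912 kPa.
Stress increase at mid-clay by the 2:1 spreading method:
Δσ = qBL/((B+z)(L+z)) = 210×2.2×2.9/((2.2+6.35)(2.9+6.35)) = 16.941 kPa
Final effective stress: σ'_f = σ'_0 + Δσ = 62.912 + 16.941 = 79.853 kPa.
Normally consolidated clay, so the full stress increment lies on the virgin compression line:
S_c = C_c·H/(1+e₀)·log₁₀(σ'_f/σ'_0) = 0.22×7.1/(1+1.2)×log₁₀(79.853/62.912)
    = 0.71 × 0.10356 = 0.07353 m

S_c ≈ 73.5 mm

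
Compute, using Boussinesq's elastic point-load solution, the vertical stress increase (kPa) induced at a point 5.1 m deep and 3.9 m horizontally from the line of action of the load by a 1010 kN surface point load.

Boussinesq vertical stress below a point load on an elastic half-space:
Δσ_z = 3P/(2πz²) · [1 + (r/z)²]^(−5/2)
r/z = 3.9/5.1 = 0.76471; [1+(r/z)²]^(−5/2) = 0.31629.
Δσ_z = 3×1010/(2π×5.1²) × 0.31629 = 18.541 × 0.31629 = 5.864 kPa

Δσ_z ≈ 5.86 kPa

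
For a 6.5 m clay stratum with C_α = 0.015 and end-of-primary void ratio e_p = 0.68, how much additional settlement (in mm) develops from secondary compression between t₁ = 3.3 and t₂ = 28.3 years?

S_s ≈ 54.2 mm

Secondary compression: S_s = C_α·H/(1+e_p)·log₁₀(t₂/t₁)
S_s = 0.015×6.5/(1+0.68)×log₁₀(28.3/3.3)
    = 0.05804 × 0.9333 = 0.05416 m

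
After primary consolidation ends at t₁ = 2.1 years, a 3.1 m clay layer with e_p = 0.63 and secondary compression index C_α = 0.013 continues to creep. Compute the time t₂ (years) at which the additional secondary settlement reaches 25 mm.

S_s = C_α·H/(1+e_p)·log₁₀(t₂/t₁) ⇒ log₁₀(t₂/t₁) = S_s·(1+e_p)/(C_α·H).
log₁₀(t₂/t₁) = 0.025 × (1+0.63) / (0.013×3.1) = 1.011
t₂ = t₁ × 10^1.011 = 2.1 × 10.26 = 21.55 years

t₂ ≈ 21.5 years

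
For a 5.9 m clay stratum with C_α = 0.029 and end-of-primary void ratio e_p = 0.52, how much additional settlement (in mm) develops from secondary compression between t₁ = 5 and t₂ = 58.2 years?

Secondary compression: S_s = C_α·H/(1+e_p)·log₁₀(t₂/t₁)
S_s = 0.029×5.9/(1+0.52)×log₁₀(58.2/5)
    = 0.1126 × 1.066 = 0.12 m

S_s ≈ 120 mm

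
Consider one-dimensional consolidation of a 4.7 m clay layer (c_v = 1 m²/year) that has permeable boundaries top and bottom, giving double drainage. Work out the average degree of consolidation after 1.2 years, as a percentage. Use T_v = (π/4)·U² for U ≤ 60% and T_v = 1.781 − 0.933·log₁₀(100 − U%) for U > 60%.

U ≈ 52.6 %

Drainage path length: H_d = H/2 = 2.35 m (double drainage).
T_v = c_v·t/H_d² = 1×1.2/2.35² = 0.21729.
T_v = 0.21729 corresponds to the U ≤ 60% branch:
U = √(4T_v/π) = 0.526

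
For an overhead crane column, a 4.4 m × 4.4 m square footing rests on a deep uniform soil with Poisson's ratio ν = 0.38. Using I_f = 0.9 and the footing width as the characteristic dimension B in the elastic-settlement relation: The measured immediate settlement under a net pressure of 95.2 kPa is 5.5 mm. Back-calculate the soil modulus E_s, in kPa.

S_e = q·B·(1−ν²)/E_s · I_f  ⇒  E_s = q·B·(1−ν²)·I_f / S_e.
E_s = 95.2 × 4.4 × 0.8556 × 0.9 / 0.0055 = 58650 kPa

E_s ≈ 58600 kPa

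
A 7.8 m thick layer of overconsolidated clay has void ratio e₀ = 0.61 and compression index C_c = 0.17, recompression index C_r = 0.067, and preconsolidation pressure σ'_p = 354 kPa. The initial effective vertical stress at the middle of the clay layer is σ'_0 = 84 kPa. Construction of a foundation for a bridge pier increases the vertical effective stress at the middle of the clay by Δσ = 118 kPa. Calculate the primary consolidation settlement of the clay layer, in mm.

Final effective stress: σ'_f = 84 + 118 = 202 kPa.
σ'_f = 202 ≤ σ'_p = 354 kPa, so the clay remains overconsolidated and only the recompression index applies:
S_c = C_r·H/(1+e₀)·log₁₀(σ'_f/σ'_0) = 0.067×7.8/1.61×log₁₀(202/84)
    = 0.32459 × 0.38107 = 0.1237 m

S_c ≈ 124 mm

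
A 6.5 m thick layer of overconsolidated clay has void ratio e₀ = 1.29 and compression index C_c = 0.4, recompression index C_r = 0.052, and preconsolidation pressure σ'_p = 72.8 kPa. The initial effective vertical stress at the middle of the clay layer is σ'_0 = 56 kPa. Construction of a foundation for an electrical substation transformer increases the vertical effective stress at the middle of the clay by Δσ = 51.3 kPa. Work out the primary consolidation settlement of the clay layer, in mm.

Final effective stress: σ'_f = 56 + 51.3 = 107.3 kPa.
σ'_f = 107.3 > σ'_p = 72.8 kPa, so the stress path crosses the preconsolidation pressure — recompression up to σ'_p, then virgin compression beyond:
S_c = H/(1+e₀)·[C_r·log₁₀(σ'_p/σ'_0) + C_c·log₁₀(σ'_f/σ'_p)]
    = 6.5/2.29 × [0.052×log₁₀(72.8/56) + 0.4×log₁₀(107.3/72.8)]
    = 2.8384 × [0.0059251 + 0.067387] = 0.2081 m

S_c ≈ 208 mm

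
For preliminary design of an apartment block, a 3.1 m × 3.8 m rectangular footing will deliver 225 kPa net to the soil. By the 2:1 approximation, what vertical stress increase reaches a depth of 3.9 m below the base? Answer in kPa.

Δσ_z ≈ 49.2 kPa

By the 2:1 method the load spreads at 1 horizontal : 2 vertical, so at depth z the loaded area has grown by z in each plan dimension:
Δσ = qBL/((B+z)(L+z)) = 225×3.1×3.8/((3.1+3.9)(3.8+3.9)) = 49.174 kPa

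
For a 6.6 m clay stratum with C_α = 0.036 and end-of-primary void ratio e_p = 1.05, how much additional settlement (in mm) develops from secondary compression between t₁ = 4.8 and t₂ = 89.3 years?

S_s ≈ 147 mm

Secondary compression: S_s = C_α·H/(1+e_p)·log₁₀(t₂/t₁)
S_s = 0.036×6.6/(1+1.05)×log₁₀(89.3/4.8)
    = 0.1159 × 1.27 = 0.1472 m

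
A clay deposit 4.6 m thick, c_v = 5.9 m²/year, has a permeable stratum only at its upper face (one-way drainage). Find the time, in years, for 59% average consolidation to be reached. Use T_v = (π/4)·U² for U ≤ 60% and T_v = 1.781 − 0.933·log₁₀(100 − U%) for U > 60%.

t ≈ 0.981 years

Drainage path length: H_d = H = 4.6 m (single drainage).
U ≤ 60%: T_v = (π/4)·U² = (π/4)×0.59² = 0.2734.
t = T_v·H_d²/c_v = 0.2734×4.6²/5.9 = 0.9805 years.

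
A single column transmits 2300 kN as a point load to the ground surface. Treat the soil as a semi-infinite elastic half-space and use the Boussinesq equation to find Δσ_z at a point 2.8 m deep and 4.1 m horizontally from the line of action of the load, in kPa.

Boussinesq vertical stress below a point load on an elastic half-space:
Δσ_z = 3P/(2πz²) · [1 + (r/z)²]^(−5/2)
r/z = 4.1/2.8 = 1.4643; [1+(r/z)²]^(−5/2) = 0.057049.
Δσ_z = 3×2300/(2π×2.8²) × 0.057049 = 140.07 × 0.057049 = 7.991 kPa

Δσ_z ≈ 7.99 kPa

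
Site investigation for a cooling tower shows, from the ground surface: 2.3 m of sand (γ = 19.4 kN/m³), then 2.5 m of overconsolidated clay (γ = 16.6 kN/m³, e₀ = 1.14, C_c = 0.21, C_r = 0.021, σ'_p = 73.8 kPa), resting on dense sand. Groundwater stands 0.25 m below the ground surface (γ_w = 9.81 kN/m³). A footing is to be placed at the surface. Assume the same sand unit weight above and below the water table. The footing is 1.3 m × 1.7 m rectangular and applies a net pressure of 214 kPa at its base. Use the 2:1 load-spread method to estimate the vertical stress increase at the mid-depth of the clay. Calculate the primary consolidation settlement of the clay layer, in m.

S_c ≈ 0.00476 m

Mid-depth of clay below the ground surface: z = 2.3 + 2.5/2 = 3.55 m.
Total vertical stress at mid-clay: σ_v = 19.4×2.3 + 16.6×1.25 = 65.37 kPa.
Pore pressure: u = 9.81×(3.55 − 0.25) = 32.373 kPa.
Initial effective stress: σ'_0 = σ_v − u = 65.37 − 32.373 = 32.997 kPa.
Stress increase at mid-clay by the 2:1 spreading method:
Δσ = qBL/((B+z)(L+z)) = 214×1.3×1.7/((1.3+3.55)(1.7+3.55)) = 18.574 kPa
Final effective stress: σ'_f = 32.997 + 18.574 = 51.571 kPa.
σ'_f = 51.571 ≤ σ'_p = 73.8 kPa, so the clay remains overconsolidated and only the recompression index applies:
S_c = C_r·H/(1+e₀)·log₁₀(σ'_f/σ'_0) = 0.021×2.5/2.14×log₁₀(51.571/32.997)
    = 0.024532 × 0.19393 = 0.004758 m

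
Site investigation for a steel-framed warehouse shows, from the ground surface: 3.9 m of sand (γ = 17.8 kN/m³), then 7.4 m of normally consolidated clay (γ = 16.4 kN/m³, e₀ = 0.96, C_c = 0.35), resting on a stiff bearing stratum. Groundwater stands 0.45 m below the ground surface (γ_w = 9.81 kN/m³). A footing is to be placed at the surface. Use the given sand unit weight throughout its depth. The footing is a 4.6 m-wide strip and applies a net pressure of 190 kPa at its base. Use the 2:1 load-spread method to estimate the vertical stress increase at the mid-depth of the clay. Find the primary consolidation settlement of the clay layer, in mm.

Mid-depth of clay below the ground surface: z = 3.9 + 7.4/2 = 7.6 m.
Total vertical stress at mid-clay: σ_v = 17.8×3.9 + 16.4×3.7 = 130.1 kPa.
Pore pressure: u = 9.81×(7.6 − 0.45) = 70.142 kPa.
Initial effective stress: σ'_0 = σ_v − u = 130.1 − 70.142 = 59.958 kPa.
Stress increase at mid-clay by the 2:1 spreading method:
Δσ = qB/(B+z) = 190×4.6/(4.6+7.6) = 71.639 kPa
Final effective stress: σ'_f = σ'_0 + Δσ = 59.958 + 71.639 = 131.6 kPa.
Normally consolidated clay, so the full stress increment lies on the virgin compression line:
S_c = C_c·H/(1+e₀)·log₁₀(σ'_f/σ'_0) = 0.35×7.4/(1+0.96)×log₁₀(131.6/59.958)
    = 1.3214 × 0.34141 = 0.4511 m

S_c ≈ 451 mm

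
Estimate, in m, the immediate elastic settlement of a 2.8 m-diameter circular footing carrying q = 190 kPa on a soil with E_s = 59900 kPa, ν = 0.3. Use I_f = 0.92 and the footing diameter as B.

S_e ≈ 0.00744 m

Immediate (elastic) settlement: S_e = q·B·(1−ν²)/E_s · I_f.
S_e = 190 × 2.8 × (1 − 0.3²) / 59900 × 0.92
    = 190 × 2.8 × 0.91 / 59900 × 0.92
    = 0.007436 m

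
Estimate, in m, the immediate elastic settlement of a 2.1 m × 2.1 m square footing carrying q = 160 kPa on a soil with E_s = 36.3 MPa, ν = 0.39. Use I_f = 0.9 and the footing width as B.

S_e ≈ 0.00706 m

Immediate (elastic) settlement: S_e = q·B·(1−ν²)/E_s · I_f.
E_s = 36.3 MPa = 36300 kPa.
S_e = 160 × 2.1 × (1 − 0.39²) / 36300 × 0.9
    = 160 × 2.1 × 0.8479 / 36300 × 0.9
    = 0.007063 m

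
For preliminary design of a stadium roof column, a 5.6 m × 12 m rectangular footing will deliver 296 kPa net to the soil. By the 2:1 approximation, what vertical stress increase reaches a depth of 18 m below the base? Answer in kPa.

By the 2:1 method the load spreads at 1 horizontal : 2 vertical, so at depth z the loaded area has grown by z in each plan dimension:
Δσ = qBL/((B+z)(L+z)) = 296×5.6×12/((5.6+18)(12+18)) = 28.095 kPa

Δσ_z ≈ 28.1 kPa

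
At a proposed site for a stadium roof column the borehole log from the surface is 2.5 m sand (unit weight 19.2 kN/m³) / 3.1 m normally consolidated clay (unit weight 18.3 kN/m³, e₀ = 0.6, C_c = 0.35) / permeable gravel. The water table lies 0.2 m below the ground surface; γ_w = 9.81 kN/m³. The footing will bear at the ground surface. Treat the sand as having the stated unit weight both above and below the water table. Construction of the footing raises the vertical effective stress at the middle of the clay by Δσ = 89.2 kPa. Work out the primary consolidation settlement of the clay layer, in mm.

Mid-depth of clay below the ground surface: z = 2.5 + 3.1/2 = 4.05 m.
Total vertical stress at mid-clay: σ_v = 19.2×2.5 + 18.3×1.55 = 76.365 kPa.
Pore pressure: u = 9.81×(4.05 − 0.2) = 37.769 kPa.
Initial effective stress: σ'_0 = σ_v − u = 76.365 − 37.769 = 38.596 kPa.
Final effective stress: σ'_f = σ'_0 + Δσ = 38.596 + 89.2 = 127.8 kPa.
Normally consolidated clay, so the full stress increment lies on the virgin compression line:
S_c = C_c·H/(1+e₀)·log₁₀(σ'_f/σ'_0) = 0.35×3.1/(1+0.6)×log₁₀(127.8/38.596)
    = 0.67812 × 0.51999 = 0.3526 m

S_c ≈ 353 mm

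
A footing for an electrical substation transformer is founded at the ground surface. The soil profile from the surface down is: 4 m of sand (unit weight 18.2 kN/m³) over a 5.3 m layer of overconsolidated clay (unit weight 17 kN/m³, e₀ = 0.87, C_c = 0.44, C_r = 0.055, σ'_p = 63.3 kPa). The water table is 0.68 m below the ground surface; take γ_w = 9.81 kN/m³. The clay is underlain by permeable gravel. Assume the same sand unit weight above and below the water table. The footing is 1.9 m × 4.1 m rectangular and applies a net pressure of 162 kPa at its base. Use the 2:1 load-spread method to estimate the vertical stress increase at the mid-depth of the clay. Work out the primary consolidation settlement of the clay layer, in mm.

Mid-depth of clay below the ground surface: z = 4 + 5.3/2 = 6.65 m.
Total vertical stress at mid-clay: σ_v = 18.2×4 + 17×2.65 = 117.85 kPa.
Pore pressure: u = 9.81×(6.65 − 0.68) = 58.566 kPa.
Initial effective stress: σ'_0 = σ_v − u = 117.85 − 58.566 = 59.284 kPa.
Stress increase at mid-clay by the 2:1 spreading method:
Δσ = qBL/((B+z)(L+z)) = 162×1.9×4.1/((1.9+6.65)(4.1+6.65)) = 13.73 kPa
Final effective stress: σ'_f = 59.284 + 13.73 = 73.014 kPa.
σ'_f = 73.014 > σ'_p = 63.3 kPa, so the stress path crosses the preconsolidation pressure — recompression up to σ'_p, then virgin compression beyond:
S_c = H/(1+e₀)·[C_r·log₁₀(σ'_p/σ'_0) + C_c·log₁₀(σ'_f/σ'_p)]
    = 5.3/1.87 × [0.055×log₁₀(63.3/59.284) + 0.44×log₁₀(73.014/63.3)]
    = 2.8342 × [0.0015656 + 0.027281] = 0.08176 m

S_c ≈ 81.8 mm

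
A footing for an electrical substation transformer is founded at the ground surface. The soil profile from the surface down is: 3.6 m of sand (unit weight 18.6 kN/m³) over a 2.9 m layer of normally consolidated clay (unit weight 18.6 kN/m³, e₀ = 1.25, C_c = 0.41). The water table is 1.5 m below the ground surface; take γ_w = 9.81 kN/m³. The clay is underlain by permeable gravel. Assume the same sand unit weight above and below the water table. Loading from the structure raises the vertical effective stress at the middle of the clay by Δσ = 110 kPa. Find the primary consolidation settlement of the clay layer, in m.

S_c ≈ 0.241 m

Mid-depth of clay below the ground surface: z = 3.6 + 2.9/2 = 5.05 m.
Total vertical stress at mid-clay: σ_v = 18.6×3.6 + 18.6×1.45 = 93.93 kPa.
Pore pressure: u = 9.81×(5.05 − 1.5) = 34.825 kPa.
Initial effective stress: σ'_0 = σ_v − u = 93.93 − 34.825 = 59.105 kPa.
Final effective stress: σ'_f = σ'_0 + Δσ = 59.105 + 110 = 169.1 kPa.
Normally consolidated clay, so the full stress increment lies on the virgin compression line:
S_c = C_c·H/(1+e₀)·log₁₀(σ'_f/σ'_0) = 0.41×2.9/(1+1.25)×log₁₀(169.1/59.105)
    = 0.52844 × 0.45652 = 0.2412 m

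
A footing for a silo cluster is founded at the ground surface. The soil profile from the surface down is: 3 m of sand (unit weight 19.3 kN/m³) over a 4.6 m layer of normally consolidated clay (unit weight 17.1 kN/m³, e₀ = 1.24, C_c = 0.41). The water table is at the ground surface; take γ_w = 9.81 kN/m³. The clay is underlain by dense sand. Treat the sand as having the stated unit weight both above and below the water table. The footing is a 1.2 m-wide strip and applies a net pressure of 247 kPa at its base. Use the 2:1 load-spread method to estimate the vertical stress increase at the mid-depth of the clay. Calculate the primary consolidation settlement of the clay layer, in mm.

Mid-depth of clay below the ground surface: z = 3 + 4.6/2 = 5.3 m.
Total vertical stress at mid-clay: σ_v = 19.3×3 + 17.1×2.3 = 97.23 kPa.
Pore pressure: u = 9.81×(5.3 − 0) = 51.993 kPa.
Initial effective stress: σ'_0 = σ_v − u = 97.23 − 51.993 = 45.237 kPa.
Stress increase at mid-clay by the 2:1 spreading method:
Δσ = qB/(B+z) = 247×1.2/(1.2+5.3) = 45.6 kPa
Final effective stress: σ'_f = σ'_0 + Δσ = 45.237 + 45.6 = 90.837 kPa.
Normally consolidated clay, so the full stress increment lies on the virgin compression line:
S_c = C_c·H/(1+e₀)·log₁₀(σ'_f/σ'_0) = 0.41×4.6/(1+1.24)×log₁₀(90.837/45.237)
    = 0.84196 × 0.30277 = 0.2549 m

S_c ≈ 255 mm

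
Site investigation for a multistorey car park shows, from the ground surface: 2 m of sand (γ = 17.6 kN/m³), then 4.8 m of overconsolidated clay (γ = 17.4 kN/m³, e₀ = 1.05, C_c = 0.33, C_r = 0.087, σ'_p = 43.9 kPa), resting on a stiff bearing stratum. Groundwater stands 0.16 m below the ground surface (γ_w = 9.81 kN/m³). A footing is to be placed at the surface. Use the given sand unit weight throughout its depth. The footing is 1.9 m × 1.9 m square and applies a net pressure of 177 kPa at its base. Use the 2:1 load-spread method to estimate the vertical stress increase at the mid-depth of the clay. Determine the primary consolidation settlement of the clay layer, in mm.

S_c ≈ 72.5 mm

Mid-depth of clay below the ground surface: z = 2 + 4.8/2 = 4.4 m.
Total vertical stress at mid-clay: σ_v = 17.6×2 + 17.4×2.4 = 76.96 kPa.
Pore pressure: u = 9.81×(4.4 − 0.16) = 41.594 kPa.
Initial effective stress: σ'_0 = σ_v − u = 76.96 − 41.594 = 35.366 kPa.
Stress increase at mid-clay by the 2:1 spreading method:
Δσ = qBL/((B+z)(L+z)) = 177×1.9×1.9/((1.9+4.4)(1.9+4.4)) = 16.099 kPa
Final effective stress: σ'_f = 35.366 + 16.099 = 51.465 kPa.
σ'_f = 51.465 > σ'_p = 43.9 kPa, so the stress path crosses the preconsolidation pressure — recompression up to σ'_p, then virgin compression beyond:
S_c = H/(1+e₀)·[C_r·log₁₀(σ'_p/σ'_0) + C_c·log₁₀(σ'_f/σ'_p)]
    = 4.8/2.05 × [0.087×log₁₀(43.9/35.366) + 0.33×log₁₀(51.465/43.9)]
    = 2.3415 × [0.0081674 + 0.022786] = 0.07248 m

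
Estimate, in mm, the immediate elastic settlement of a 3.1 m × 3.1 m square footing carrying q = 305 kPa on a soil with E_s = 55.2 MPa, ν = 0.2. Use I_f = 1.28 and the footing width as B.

S_e ≈ 21 mm

Immediate (elastic) settlement: S_e = q·B·(1−ν²)/E_s · I_f.
E_s = 55.2 MPa = 55200 kPa.
S_e = 305 × 3.1 × (1 − 0.2²) / 55200 × 1.28
    = 305 × 3.1 × 0.96 / 55200 × 1.28
    = 0.02105 m = 21.05 mm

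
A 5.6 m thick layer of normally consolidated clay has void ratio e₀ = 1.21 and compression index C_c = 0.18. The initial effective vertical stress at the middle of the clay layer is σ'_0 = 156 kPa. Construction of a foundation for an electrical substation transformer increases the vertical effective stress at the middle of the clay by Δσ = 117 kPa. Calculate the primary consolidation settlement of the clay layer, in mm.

S_c ≈ 111 mm

Final effective stress: σ'_f = σ'_0 + Δσ = 156 + 117 = 273 kPa.
Normally consolidated clay, so the full stress increment lies on the virgin compression line:
S_c = C_c·H/(1+e₀)·log₁₀(σ'_f/σ'_0) = 0.18×5.6/(1+1.21)×log₁₀(273/156)
    = 0.45611 × 0.24304 = 0.1109 m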